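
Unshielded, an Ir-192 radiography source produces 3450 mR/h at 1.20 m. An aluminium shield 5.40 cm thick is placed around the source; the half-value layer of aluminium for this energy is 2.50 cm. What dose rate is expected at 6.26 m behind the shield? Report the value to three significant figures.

28.4 mR/h

Distance alone: (1.20/6.26)² = 0.03675, so 3450 × 0.03675 = 126.8 mR/h.
Shield: 5.40/2.50 = 2.160 half-value layers → attenuation 2^(−2.160) = 0.2238.
Combined: 126.8 × 0.2238 = 28.38 mR/h.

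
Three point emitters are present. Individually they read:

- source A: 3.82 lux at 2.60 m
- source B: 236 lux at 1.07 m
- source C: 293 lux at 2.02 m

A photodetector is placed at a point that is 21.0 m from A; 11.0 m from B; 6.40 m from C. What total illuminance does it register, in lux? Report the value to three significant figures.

By superposition, sum each source's inverse-square contribution:
A: 3.82 × (2.60/21.0)² = 0.05856 lux
B: 236 × (1.07/11.0)² = 2.233 lux
C: 293 × (2.02/6.40)² = 29.19 lux
Total = 0.05856 + 2.233 + 29.19 = 31.48 lux.

31.5 lux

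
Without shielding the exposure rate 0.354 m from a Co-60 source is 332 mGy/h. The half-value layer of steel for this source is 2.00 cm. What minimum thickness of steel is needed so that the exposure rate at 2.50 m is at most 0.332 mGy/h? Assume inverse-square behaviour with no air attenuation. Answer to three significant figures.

8.65 cm

At 2.50 m, distance alone gives 332 × (0.354/2.50)² = 332 × 0.02005 = 6.657 mGy/h.
Further attenuation needed: 6.657/0.332 = 20.05.
n = log₂(20.05) = 4.326 half-value layers.
Thickness = 4.326 × 2.00 cm = 8.652 cm.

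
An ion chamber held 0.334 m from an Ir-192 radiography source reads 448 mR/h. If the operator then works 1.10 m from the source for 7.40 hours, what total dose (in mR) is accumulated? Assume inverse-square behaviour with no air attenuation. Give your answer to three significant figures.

306 mR

Intensity scales as (d₁/d₂)², so rate at 1.10 m:
(0.334/1.10)² = 0.09220, so 448 × 0.09220 = 41.31 mR/h.
Dose = rate × time = 41.31 mR/h × 7.400 h = 305.7 mR.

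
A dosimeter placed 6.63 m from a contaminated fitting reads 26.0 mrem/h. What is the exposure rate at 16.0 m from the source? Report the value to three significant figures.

Since intensity falls as 1/r², scaling from 6.63 m to 16.0 m:
26.0 × (6.63/16.0)² = 26.0 × 0.1717 = 4.464 mrem/h.

4.46 mrem/h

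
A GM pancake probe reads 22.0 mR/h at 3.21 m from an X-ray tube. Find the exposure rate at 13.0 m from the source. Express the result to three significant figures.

Since intensity falls as 1/r², the rate at 13.0 m is
(3.21/13.0)² = 0.06097, so 22.0 × 0.06097 = 1.341 mR/h.

1.34 mR/h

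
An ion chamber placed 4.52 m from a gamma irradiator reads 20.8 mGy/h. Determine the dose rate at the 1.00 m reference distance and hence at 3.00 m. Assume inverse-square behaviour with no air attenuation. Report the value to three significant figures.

425 mGy/h; 47.2 mGy/h

Since intensity falls as 1/r²,
At 1.00 m: 20.8 × (4.52/1.00)² = 20.8 × 20.43 = 424.9 mGy/h
At 3.00 m: (1.00/3.00)² = 0.1111, so 424.9 × 0.1111 = 47.21 mGy/h.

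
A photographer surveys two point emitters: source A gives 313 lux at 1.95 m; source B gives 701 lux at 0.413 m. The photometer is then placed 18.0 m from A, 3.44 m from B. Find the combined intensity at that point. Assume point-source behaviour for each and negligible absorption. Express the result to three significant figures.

By superposition, sum each source's inverse-square contribution:
A: 313 × (1.95/18.0)² = 3.673 lux
B: 701 × (0.413/3.44)² = 10.10 lux
Total = 3.673 + 10.10 = 13.77 lux.

13.8 lux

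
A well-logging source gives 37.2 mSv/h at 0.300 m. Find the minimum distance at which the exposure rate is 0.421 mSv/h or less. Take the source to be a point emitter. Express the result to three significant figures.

2.82 m

Using I₁d₁² = I₂d₂², d₂ = d₁·√(I₁/I₂).
I₁/I₂ = 37.2/0.421 = 88.36, so d₂ = 0.300 × √88.36 = 2.820 m.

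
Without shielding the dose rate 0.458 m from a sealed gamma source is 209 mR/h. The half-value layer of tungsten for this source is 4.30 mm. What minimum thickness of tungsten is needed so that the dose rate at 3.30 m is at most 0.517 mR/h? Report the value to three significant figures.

At 3.30 m, distance alone gives (0.458/3.30)² = 0.01926, so 209 × 0.01926 = 4.025 mR/h.
Further attenuation needed: 4.025/0.517 = 7.785.
n = log₂(7.785) = 2.961 half-value layers.
Thickness = 2.961 × 4.30 mm = 12.73 mm.

12.7 mm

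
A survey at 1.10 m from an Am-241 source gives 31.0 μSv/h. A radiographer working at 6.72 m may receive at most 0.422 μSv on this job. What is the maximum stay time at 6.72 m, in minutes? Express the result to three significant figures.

30.5 min

Intensity scales as (d₁/d₂)², so rate at 6.72 m:
31.0 × (1.10/6.72)² = 31.0 × 0.02679 = 0.8305 μSv/h.
Stay time = 0.422 μSv ÷ 0.8305 μSv/h = 0.5081 h = 30.49 min.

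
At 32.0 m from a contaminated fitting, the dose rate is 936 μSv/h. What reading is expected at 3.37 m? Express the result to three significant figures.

84400 μSv/h

Using I₁d₁² = I₂d₂², the rate at 3.37 m is
936 × (32.0/3.37)² = 936 × 90.17 = 84400 μSv/h.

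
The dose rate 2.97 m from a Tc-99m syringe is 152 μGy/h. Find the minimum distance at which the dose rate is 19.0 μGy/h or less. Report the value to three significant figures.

Intensity scales as (d₁/d₂)², so d₂ = d₁·√(I₁/I₂).
I₁/I₂ = 152/19.0 = 8.000, so d₂ = 2.97 × √8.000 = 8.400 m.

8.40 m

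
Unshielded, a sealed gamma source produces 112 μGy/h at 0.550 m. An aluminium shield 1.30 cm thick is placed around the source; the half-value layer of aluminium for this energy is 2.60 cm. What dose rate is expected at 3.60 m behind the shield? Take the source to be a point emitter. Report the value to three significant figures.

Distance alone: (0.550/3.60)² = 0.02334, so 112 × 0.02334 = 2.614 μGy/h.
Shield: 1.30/2.60 = 0.5000 half-value layers → attenuation 2^(−0.5000) = 0.7071.
Combined: 2.614 × 0.7071 = 1.848 μGy/h.

1.85 μGy/h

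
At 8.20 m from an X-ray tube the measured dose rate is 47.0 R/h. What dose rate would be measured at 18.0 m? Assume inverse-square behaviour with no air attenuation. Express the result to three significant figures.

Applying the 1/r² law, scaling from 8.20 m to 18.0 m:
(8.20/18.0)² = 0.2075, so 47.0 × 0.2075 = 9.752 R/h.

9.75 R/h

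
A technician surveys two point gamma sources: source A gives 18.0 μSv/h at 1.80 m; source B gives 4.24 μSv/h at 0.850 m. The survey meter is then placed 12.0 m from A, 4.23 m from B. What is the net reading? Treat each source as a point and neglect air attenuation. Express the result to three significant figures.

By superposition, sum each source's inverse-square contribution:
A: 18.0 × (1.80/12.0)² = 0.4050 μSv/h
B: 4.24 × (0.850/4.23)² = 0.1712 μSv/h
Total = 0.4050 + 0.1712 = 0.5762 μSv/h.

0.576 μSv/h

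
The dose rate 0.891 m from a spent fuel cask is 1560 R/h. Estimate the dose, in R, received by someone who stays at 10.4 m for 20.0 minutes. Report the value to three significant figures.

3.82 R

Applying the 1/r² law, rate at 10.4 m:
1560 × (0.891/10.4)² = 1560 × 0.007340 = 11.45 R/h.
Dose = rate × time = 11.45 R/h × 0.3333 h = 3.816 R.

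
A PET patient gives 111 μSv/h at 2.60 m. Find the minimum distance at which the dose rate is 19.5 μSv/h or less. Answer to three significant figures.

6.20 m

By the inverse-square law, d₂ = d₁·√(I₁/I₂).
I₁/I₂ = 111/19.5 = 5.692, so d₂ = 2.60 × √5.692 = 6.203 m.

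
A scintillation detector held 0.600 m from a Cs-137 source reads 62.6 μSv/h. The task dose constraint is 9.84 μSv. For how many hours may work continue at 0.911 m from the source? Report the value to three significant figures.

0.362 h

Since intensity falls as 1/r², rate at 0.911 m:
(0.600/0.911)² = 0.4338, so 62.6 × 0.4338 = 27.16 μSv/h.
Stay time = 9.84 μSv ÷ 27.16 μSv/h = 0.3623 h.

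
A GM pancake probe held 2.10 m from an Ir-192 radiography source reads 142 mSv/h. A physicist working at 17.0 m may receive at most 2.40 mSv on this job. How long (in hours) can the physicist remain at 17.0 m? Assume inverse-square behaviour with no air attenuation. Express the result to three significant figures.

Applying the 1/r² law, rate at 17.0 m:
142 × (2.10/17.0)² = 142 × 0.01526 = 2.167 mSv/h.
Stay time = 2.40 mSv ÷ 2.167 mSv/h = 1.108 h.

1.11 h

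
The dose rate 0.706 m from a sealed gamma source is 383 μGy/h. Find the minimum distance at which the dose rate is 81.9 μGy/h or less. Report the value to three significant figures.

1.53 m

Applying the 1/r² law, d₂ = d₁·√(I₁/I₂).
I₁/I₂ = 383/81.9 = 4.676, so d₂ = 0.706 × √4.676 = 1.527 m.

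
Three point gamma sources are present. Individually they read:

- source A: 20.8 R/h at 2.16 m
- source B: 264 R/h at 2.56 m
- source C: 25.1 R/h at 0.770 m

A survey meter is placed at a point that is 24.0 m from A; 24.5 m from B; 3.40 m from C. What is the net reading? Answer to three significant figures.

4.34 R/h

By superposition, sum each source's inverse-square contribution:
A: 20.8 × (2.16/24.0)² = 0.1685 R/h
B: 264 × (2.56/24.5)² = 2.882 R/h
C: 25.1 × (0.770/3.40)² = 1.287 R/h
Total = 0.1685 + 2.882 + 1.287 = 4.338 R/h.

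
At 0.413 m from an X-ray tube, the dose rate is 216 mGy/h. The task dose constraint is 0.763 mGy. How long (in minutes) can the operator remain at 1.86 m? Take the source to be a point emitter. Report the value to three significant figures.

Intensity scales as (d₁/d₂)², so rate at 1.86 m:
(0.413/1.86)² = 0.04930, so 216 × 0.04930 = 10.65 mGy/h.
Stay time = 0.763 mGy ÷ 10.65 mGy/h = 0.07164 h = 4.298 min.

4.30 min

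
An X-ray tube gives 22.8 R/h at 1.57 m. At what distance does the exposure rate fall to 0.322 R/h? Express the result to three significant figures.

Using I₁d₁² = I₂d₂², d₂ = d₁·√(I₁/I₂).
I₁/I₂ = 22.8/0.322 = 70.81, so d₂ = 1.57 × √70.81 = 13.21 m.

13.2 m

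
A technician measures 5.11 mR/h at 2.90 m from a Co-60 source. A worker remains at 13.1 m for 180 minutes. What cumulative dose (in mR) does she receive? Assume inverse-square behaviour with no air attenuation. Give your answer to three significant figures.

Intensity scales as (d₁/d₂)², so rate at 13.1 m:
(2.90/13.1)² = 0.04901, so 5.11 × 0.04901 = 0.2504 mR/h.
Dose = rate × time = 0.2504 mR/h × 3.000 h = 0.7512 mR.

0.751 mR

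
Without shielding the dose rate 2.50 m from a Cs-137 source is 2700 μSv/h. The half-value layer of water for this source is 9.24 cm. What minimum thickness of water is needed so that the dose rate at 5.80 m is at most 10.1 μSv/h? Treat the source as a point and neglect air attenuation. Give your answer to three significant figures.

52.1 cm

At 5.80 m, distance alone gives (2.50/5.80)² = 0.1858, so 2700 × 0.1858 = 501.7 μSv/h.
Further attenuation needed: 501.7/10.1 = 49.67.
n = log₂(49.67) = 5.634 half-value layers.
Thickness = 5.634 × 9.24 cm = 52.06 cm.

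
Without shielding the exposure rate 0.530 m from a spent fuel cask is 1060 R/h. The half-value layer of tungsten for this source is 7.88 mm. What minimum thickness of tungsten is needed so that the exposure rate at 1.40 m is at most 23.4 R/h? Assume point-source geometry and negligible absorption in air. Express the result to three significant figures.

At 1.40 m, distance alone gives (0.530/1.40)² = 0.1433, so 1060 × 0.1433 = 151.9 R/h.
Further attenuation needed: 151.9/23.4 = 6.491.
n = log₂(6.491) = 2.698 half-value layers.
Thickness = 2.698 × 7.88 mm = 21.26 mm.

21.3 mm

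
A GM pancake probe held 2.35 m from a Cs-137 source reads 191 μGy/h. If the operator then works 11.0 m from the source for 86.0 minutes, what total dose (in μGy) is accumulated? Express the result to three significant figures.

12.5 μGy

Applying the 1/r² law, rate at 11.0 m:
(2.35/11.0)² = 0.04564, so 191 × 0.04564 = 8.717 μGy/h.
Dose = rate × time = 8.717 μGy/h × 1.433 h = 12.49 μGy.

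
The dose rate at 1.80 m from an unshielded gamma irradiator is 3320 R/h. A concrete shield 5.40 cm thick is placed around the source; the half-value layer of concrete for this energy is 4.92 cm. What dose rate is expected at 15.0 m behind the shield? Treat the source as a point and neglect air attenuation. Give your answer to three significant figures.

Distance alone: (1.80/15.0)² = 0.01440, so 3320 × 0.01440 = 47.81 R/h.
Shield: 5.40/4.92 = 1.098 half-value layers → attenuation 2^(−1.098) = 0.4672.
Combined: 47.81 × 0.4672 = 22.34 R/h.

22.3 R/h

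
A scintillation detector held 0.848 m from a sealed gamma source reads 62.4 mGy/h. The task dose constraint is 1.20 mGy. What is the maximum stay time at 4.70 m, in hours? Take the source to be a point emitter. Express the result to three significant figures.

0.591 h

Intensity scales as (d₁/d₂)², so rate at 4.70 m:
(0.848/4.70)² = 0.03255, so 62.4 × 0.03255 = 2.031 mGy/h.
Stay time = 1.20 mGy ÷ 2.031 mGy/h = 0.5908 h.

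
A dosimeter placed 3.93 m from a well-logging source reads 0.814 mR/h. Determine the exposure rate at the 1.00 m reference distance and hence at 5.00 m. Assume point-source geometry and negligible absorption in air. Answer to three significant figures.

12.6 mR/h; 0.503 mR/h

Since intensity falls as 1/r²,
At 1.00 m: 0.814 × (3.93/1.00)² = 0.814 × 15.44 = 12.57 mR/h
At 5.00 m: (1.00/5.00)² = 0.04000, so 12.57 × 0.04000 = 0.5028 mR/h.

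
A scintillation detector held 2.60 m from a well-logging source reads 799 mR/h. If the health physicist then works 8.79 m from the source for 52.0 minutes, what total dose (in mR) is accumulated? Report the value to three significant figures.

Intensity scales as (d₁/d₂)², so rate at 8.79 m:
799 × (2.60/8.79)² = 799 × 0.08749 = 69.90 mR/h.
Dose = rate × time = 69.90 mR/h × 0.8667 h = 60.58 mR.

60.6 mR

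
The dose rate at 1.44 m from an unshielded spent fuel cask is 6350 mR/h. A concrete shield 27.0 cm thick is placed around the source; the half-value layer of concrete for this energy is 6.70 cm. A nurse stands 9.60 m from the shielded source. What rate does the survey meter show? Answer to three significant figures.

Distance alone: 6350 × (1.44/9.60)² = 6350 × 0.02250 = 142.9 mR/h.
Shield: 27.0/6.70 = 4.030 half-value layers → attenuation 2^(−4.030) = 0.06121.
Combined: 142.9 × 0.06121 = 8.747 mR/h.

8.75 mR/h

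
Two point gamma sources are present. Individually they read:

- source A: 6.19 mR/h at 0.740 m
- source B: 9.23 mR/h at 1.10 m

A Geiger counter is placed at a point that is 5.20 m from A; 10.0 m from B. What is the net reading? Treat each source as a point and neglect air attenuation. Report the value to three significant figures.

0.237 mR/h

Each source contributes Iᵢ·(dᵢ/rᵢ)²; contributions add.
A: 6.19 × (0.740/5.20)² = 0.1254 mR/h
B: 9.23 × (1.10/10.0)² = 0.1117 mR/h
Total = 0.1254 + 0.1117 = 0.2371 mR/h.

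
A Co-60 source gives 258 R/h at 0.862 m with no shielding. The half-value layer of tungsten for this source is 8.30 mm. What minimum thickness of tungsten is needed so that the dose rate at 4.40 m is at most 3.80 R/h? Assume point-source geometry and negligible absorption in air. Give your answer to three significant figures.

11.5 mm

At 4.40 m, distance alone gives (0.862/4.40)² = 0.03838, so 258 × 0.03838 = 9.902 R/h.
Further attenuation needed: 9.902/3.80 = 2.606.
n = log₂(2.606) = 1.382 half-value layers.
Thickness = 1.382 × 8.30 mm = 11.47 mm.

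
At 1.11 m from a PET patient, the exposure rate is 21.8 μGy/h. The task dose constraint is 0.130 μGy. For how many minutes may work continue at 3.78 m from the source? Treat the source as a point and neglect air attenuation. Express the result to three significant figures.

Intensity scales as (d₁/d₂)², so rate at 3.78 m:
21.8 × (1.11/3.78)² = 21.8 × 0.08623 = 1.880 μGy/h.
Stay time = 0.130 μGy ÷ 1.880 μGy/h = 0.06915 h = 4.149 min.

4.15 min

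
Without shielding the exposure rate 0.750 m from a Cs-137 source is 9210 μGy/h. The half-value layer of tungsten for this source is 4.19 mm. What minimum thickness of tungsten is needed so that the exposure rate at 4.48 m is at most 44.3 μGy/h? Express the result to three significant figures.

10.7 mm

At 4.48 m, distance alone gives (0.750/4.48)² = 0.02803, so 9210 × 0.02803 = 258.2 μGy/h.
Further attenuation needed: 258.2/44.3 = 5.828.
n = log₂(5.828) = 2.543 half-value layers.
Thickness = 2.543 × 4.19 mm = 10.66 mm.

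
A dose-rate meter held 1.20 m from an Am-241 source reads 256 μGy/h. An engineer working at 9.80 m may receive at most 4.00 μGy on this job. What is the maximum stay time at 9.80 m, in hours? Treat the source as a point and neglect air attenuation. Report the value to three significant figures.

Intensity scales as (d₁/d₂)², so rate at 9.80 m:
(1.20/9.80)² = 0.01499, so 256 × 0.01499 = 3.837 μGy/h.
Stay time = 4.00 μGy ÷ 3.837 μGy/h = 1.042 h.

1.04 h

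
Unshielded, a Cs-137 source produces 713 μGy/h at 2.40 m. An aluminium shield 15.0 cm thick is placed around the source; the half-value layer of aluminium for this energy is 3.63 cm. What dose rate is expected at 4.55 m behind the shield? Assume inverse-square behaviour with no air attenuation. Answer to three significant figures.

11.3 μGy/h

Distance alone: 713 × (2.40/4.55)² = 713 × 0.2782 = 198.4 μGy/h.
Shield: 15.0/3.63 = 4.132 half-value layers → attenuation 2^(−4.132) = 0.05704.
Combined: 198.4 × 0.05704 = 11.32 μGy/h.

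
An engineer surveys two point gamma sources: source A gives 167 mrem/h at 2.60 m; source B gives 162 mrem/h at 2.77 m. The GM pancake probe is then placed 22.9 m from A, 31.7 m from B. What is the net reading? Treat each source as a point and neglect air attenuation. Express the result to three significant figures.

By superposition, sum each source's inverse-square contribution:
A: 167 × (2.60/22.9)² = 2.153 mrem/h
B: 162 × (2.77/31.7)² = 1.237 mrem/h
Total = 2.153 + 1.237 = 3.390 mrem/h.

3.39 mrem/h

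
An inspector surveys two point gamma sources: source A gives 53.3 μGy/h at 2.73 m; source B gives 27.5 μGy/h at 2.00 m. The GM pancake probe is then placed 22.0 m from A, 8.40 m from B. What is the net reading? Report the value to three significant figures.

2.38 μGy/h

By superposition, sum each source's inverse-square contribution:
A: 53.3 × (2.73/22.0)² = 0.8207 μGy/h
B: 27.5 × (2.00/8.40)² = 1.559 μGy/h
Total = 0.8207 + 1.559 = 2.380 μGy/h.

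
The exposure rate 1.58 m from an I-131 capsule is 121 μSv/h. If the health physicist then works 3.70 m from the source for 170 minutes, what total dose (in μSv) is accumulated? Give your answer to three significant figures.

Using I₁d₁² = I₂d₂², rate at 3.70 m:
(1.58/3.70)² = 0.1824, so 121 × 0.1824 = 22.07 μSv/h.
Dose = rate × time = 22.07 μSv/h × 2.833 h = 62.52 μSv.

62.5 μSv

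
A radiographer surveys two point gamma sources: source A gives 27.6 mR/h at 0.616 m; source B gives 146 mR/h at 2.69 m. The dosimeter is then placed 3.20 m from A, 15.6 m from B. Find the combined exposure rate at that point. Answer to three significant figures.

Each source contributes Iᵢ·(dᵢ/rᵢ)²; contributions add.
A: 27.6 × (0.616/3.20)² = 1.023 mR/h
B: 146 × (2.69/15.6)² = 4.341 mR/h
Total = 1.023 + 4.341 = 5.364 mR/h.

5.36 mR/h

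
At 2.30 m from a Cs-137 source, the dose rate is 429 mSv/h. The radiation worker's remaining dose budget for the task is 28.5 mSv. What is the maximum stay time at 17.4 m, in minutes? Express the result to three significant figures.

228 min

By the inverse-square law, rate at 17.4 m:
(2.30/17.4)² = 0.01747, so 429 × 0.01747 = 7.495 mSv/h.
Stay time = 28.5 mSv ÷ 7.495 mSv/h = 3.803 h = 228.2 min.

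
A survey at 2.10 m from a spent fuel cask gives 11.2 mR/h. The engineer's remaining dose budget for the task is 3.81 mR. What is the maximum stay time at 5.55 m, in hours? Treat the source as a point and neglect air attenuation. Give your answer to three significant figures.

2.38 h

Applying the 1/r² law, rate at 5.55 m:
(2.10/5.55)² = 0.1432, so 11.2 × 0.1432 = 1.604 mR/h.
Stay time = 3.81 mR ÷ 1.604 mR/h = 2.375 h.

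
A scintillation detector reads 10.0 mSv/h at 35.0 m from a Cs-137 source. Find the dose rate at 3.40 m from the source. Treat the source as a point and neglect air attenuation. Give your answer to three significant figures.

1060 mSv/h

By the inverse-square law, the rate at 3.40 m is
10.0 × (35.0/3.40)² = 10.0 × 106.0 = 1060 mSv/h.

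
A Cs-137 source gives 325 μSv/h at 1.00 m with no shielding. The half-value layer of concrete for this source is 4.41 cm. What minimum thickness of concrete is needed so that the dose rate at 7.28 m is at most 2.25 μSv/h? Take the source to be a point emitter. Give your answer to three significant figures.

At 7.28 m, distance alone gives (1.00/7.28)² = 0.01887, so 325 × 0.01887 = 6.133 μSv/h.
Further attenuation needed: 6.133/2.25 = 2.726.
n = log₂(2.726) = 1.447 half-value layers.
Thickness = 1.447 × 4.41 cm = 6.381 cm.

6.38 cm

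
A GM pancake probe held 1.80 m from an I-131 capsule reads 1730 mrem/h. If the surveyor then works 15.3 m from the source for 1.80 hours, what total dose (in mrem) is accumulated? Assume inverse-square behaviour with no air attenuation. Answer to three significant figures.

By the inverse-square law, rate at 15.3 m:
(1.80/15.3)² = 0.01384, so 1730 × 0.01384 = 23.94 mrem/h.
Dose = rate × time = 23.94 mrem/h × 1.800 h = 43.09 mrem.

43.1 mrem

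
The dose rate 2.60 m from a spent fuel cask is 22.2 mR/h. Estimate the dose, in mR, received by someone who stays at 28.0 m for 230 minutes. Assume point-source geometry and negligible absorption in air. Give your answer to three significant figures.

Using I₁d₁² = I₂d₂², rate at 28.0 m:
(2.60/28.0)² = 0.008622, so 22.2 × 0.008622 = 0.1914 mR/h.
Dose = rate × time = 0.1914 mR/h × 3.833 h = 0.7336 mR.

0.734 mR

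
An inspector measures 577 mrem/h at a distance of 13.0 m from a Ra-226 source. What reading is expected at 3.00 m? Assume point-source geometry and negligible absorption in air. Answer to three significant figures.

10800 mrem/h

By the inverse-square law, the rate at 3.00 m is
577 × (13.0/3.00)² = 577 × 18.78 = 10840 mrem/h.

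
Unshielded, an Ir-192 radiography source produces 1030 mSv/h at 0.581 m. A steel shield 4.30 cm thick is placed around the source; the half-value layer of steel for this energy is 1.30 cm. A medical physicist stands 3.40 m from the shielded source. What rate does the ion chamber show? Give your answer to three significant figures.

Distance alone: 1030 × (0.581/3.40)² = 1030 × 0.02920 = 30.08 mSv/h.
Shield: 4.30/1.30 = 3.308 half-value layers → attenuation 2^(−3.308) = 0.1010.
Combined: 30.08 × 0.1010 = 3.038 mSv/h.

3.04 mSv/h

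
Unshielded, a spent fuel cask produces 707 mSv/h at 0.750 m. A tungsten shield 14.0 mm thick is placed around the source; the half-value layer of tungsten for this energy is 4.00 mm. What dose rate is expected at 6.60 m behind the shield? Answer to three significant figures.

0.807 mSv/h

Distance alone: (0.750/6.60)² = 0.01291, so 707 × 0.01291 = 9.127 mSv/h.
Shield: 14.0/4.00 = 3.500 half-value layers → attenuation 2^(−3.500) = 0.08839.
Combined: 9.127 × 0.08839 = 0.8067 mSv/h.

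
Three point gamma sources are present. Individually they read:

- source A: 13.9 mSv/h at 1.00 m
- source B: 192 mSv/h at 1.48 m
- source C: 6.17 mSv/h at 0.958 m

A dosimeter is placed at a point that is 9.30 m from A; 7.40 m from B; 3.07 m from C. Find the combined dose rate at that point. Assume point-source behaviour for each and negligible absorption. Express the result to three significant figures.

By superposition, sum each source's inverse-square contribution:
A: 13.9 × (1.00/9.30)² = 0.1607 mSv/h
B: 192 × (1.48/7.40)² = 7.680 mSv/h
C: 6.17 × (0.958/3.07)² = 0.6008 mSv/h
Total = 0.1607 + 7.680 + 0.6008 = 8.441 mSv/h.

8.44 mSv/h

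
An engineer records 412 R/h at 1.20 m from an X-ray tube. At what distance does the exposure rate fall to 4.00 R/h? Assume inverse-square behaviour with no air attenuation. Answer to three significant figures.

12.2 m

Applying the 1/r² law, d₂ = d₁·√(I₁/I₂).
I₁/I₂ = 412/4.00 = 103.0, so d₂ = 1.20 × √103.0 = 12.18 m.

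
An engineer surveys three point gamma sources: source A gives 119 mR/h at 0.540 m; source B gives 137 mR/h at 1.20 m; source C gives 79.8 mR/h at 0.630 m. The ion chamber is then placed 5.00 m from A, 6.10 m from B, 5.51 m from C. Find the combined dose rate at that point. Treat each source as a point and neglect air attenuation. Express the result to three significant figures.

7.73 mR/h

By superposition, sum each source's inverse-square contribution:
A: 119 × (0.540/5.00)² = 1.388 mR/h
B: 137 × (1.20/6.10)² = 5.302 mR/h
C: 79.8 × (0.630/5.51)² = 1.043 mR/h
Total = 1.388 + 5.302 + 1.043 = 7.733 mR/h.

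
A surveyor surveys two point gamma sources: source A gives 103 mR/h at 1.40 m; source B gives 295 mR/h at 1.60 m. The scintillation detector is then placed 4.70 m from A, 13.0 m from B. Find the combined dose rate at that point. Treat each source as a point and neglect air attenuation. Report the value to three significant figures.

Each source contributes Iᵢ·(dᵢ/rᵢ)²; contributions add.
A: 103 × (1.40/4.70)² = 9.139 mR/h
B: 295 × (1.60/13.0)² = 4.469 mR/h
Total = 9.139 + 4.469 = 13.61 mR/h.

13.6 mR/h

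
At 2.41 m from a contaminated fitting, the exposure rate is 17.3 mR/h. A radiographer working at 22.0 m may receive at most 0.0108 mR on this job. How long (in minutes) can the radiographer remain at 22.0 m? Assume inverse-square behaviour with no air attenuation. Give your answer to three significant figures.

3.12 min

Intensity scales as (d₁/d₂)², so rate at 22.0 m:
17.3 × (2.41/22.0)² = 17.3 × 0.01200 = 0.2076 mR/h.
Stay time = 0.0108 mR ÷ 0.2076 mR/h = 0.05202 h = 3.121 min.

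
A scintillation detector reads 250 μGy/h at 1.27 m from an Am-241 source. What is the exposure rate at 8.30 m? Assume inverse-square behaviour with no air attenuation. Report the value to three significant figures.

5.85 μGy/h

Using I₁d₁² = I₂d₂², the rate at 8.30 m is
250 × (1.27/8.30)² = 250 × 0.02341 = 5.853 μGy/h.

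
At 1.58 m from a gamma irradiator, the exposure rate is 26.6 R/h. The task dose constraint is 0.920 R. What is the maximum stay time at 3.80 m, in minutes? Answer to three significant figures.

12.0 min

Intensity scales as (d₁/d₂)², so rate at 3.80 m:
(1.58/3.80)² = 0.1729, so 26.6 × 0.1729 = 4.599 R/h.
Stay time = 0.920 R ÷ 4.599 R/h = 0.2000 h = 12.00 min.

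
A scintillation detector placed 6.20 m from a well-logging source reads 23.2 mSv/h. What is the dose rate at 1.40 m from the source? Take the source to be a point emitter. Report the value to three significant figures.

Intensity scales as (d₁/d₂)², so scaling from 6.20 m to 1.40 m:
(6.20/1.40)² = 19.61, so 23.2 × 19.61 = 455.0 mSv/h.

455 mSv/h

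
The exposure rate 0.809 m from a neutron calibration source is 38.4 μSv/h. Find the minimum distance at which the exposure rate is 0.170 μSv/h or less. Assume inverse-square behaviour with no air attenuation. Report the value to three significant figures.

12.2 m

Applying the 1/r² law, d₂ = d₁·√(I₁/I₂).
I₁/I₂ = 38.4/0.170 = 225.9, so d₂ = 0.809 × √225.9 = 12.16 m.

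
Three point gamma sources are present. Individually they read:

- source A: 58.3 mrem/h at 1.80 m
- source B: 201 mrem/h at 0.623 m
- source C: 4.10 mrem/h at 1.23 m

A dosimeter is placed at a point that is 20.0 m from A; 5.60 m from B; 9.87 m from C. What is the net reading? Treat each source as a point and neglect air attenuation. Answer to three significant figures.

By superposition, sum each source's inverse-square contribution:
A: 58.3 × (1.80/20.0)² = 0.4722 mrem/h
B: 201 × (0.623/5.60)² = 2.488 mrem/h
C: 4.10 × (1.23/9.87)² = 0.06367 mrem/h
Total = 0.4722 + 2.488 + 0.06367 = 3.024 mrem/h.

3.02 mrem/h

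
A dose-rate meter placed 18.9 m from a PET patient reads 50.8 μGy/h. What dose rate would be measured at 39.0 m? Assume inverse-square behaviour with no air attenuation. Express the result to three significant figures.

Applying the 1/r² law, scaling from 18.9 m to 39.0 m:
(18.9/39.0)² = 0.2349, so 50.8 × 0.2349 = 11.93 μGy/h.

11.9 μGy/h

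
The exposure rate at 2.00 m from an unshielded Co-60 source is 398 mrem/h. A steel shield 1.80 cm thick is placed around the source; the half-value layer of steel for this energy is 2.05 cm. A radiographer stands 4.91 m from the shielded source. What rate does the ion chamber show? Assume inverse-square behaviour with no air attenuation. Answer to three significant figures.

35.9 mrem/h

Distance alone: 398 × (2.00/4.91)² = 398 × 0.1659 = 66.03 mrem/h.
Shield: 1.80/2.05 = 0.8780 half-value layers → attenuation 2^(−0.8780) = 0.5441.
Combined: 66.03 × 0.5441 = 35.93 mrem/h.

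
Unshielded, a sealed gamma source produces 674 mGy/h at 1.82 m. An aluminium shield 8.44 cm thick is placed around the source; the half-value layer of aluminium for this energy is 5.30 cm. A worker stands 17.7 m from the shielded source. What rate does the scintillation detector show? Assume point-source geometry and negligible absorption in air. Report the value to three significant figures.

Distance alone: 674 × (1.82/17.7)² = 674 × 0.01057 = 7.124 mGy/h.
Shield: 8.44/5.30 = 1.592 half-value layers → attenuation 2^(−1.592) = 0.3317.
Combined: 7.124 × 0.3317 = 2.363 mGy/h.

2.36 mGy/h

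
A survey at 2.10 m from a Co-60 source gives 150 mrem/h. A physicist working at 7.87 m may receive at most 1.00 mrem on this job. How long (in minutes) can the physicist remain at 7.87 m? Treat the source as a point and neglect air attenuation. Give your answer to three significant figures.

Applying the 1/r² law, rate at 7.87 m:
150 × (2.10/7.87)² = 150 × 0.07120 = 10.68 mrem/h.
Stay time = 1.00 mrem ÷ 10.68 mrem/h = 0.09363 h = 5.618 min.

5.62 min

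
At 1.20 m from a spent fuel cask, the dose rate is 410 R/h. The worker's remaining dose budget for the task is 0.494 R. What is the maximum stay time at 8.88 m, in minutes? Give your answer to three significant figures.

Since intensity falls as 1/r², rate at 8.88 m:
(1.20/8.88)² = 0.01826, so 410 × 0.01826 = 7.487 R/h.
Stay time = 0.494 R ÷ 7.487 R/h = 0.06598 h = 3.959 min.

3.96 min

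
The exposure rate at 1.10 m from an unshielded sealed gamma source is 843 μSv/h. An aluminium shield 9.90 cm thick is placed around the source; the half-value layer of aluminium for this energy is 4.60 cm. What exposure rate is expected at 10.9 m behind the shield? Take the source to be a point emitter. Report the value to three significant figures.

Distance alone: (1.10/10.9)² = 0.01018, so 843 × 0.01018 = 8.582 μSv/h.
Shield: 9.90/4.60 = 2.152 half-value layers → attenuation 2^(−2.152) = 0.2250.
Combined: 8.582 × 0.2250 = 1.931 μSv/h.

1.93 μSv/h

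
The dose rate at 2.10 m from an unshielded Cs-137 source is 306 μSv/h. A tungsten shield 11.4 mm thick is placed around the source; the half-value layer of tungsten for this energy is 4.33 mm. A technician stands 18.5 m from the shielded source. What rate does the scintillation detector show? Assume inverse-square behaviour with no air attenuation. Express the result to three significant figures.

0.636 μSv/h

Distance alone: (2.10/18.5)² = 0.01289, so 306 × 0.01289 = 3.944 μSv/h.
Shield: 11.4/4.33 = 2.633 half-value layers → attenuation 2^(−2.633) = 0.1612.
Combined: 3.944 × 0.1612 = 0.6358 μSv/h.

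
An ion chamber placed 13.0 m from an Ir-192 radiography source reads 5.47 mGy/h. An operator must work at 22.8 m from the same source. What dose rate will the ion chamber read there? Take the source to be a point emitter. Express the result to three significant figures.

Intensity scales as (d₁/d₂)², so scaling from 13.0 m to 22.8 m:
(13.0/22.8)² = 0.3251, so 5.47 × 0.3251 = 1.778 mGy/h.

1.78 mGy/h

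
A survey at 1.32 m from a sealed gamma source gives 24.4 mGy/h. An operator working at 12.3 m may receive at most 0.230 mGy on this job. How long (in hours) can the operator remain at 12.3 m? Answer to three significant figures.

0.818 h

Using I₁d₁² = I₂d₂², rate at 12.3 m:
(1.32/12.3)² = 0.01152, so 24.4 × 0.01152 = 0.2811 mGy/h.
Stay time = 0.230 mGy ÷ 0.2811 mGy/h = 0.8182 h.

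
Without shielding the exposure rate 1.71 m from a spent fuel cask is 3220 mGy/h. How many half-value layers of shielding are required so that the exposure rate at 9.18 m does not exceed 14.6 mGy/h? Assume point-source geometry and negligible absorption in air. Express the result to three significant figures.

At 9.18 m, distance alone gives (1.71/9.18)² = 0.03470, so 3220 × 0.03470 = 111.7 mGy/h.
Further attenuation needed: 111.7/14.6 = 7.651.
n = log₂(7.651) = 2.936 half-value layers.

2.94 half-value layers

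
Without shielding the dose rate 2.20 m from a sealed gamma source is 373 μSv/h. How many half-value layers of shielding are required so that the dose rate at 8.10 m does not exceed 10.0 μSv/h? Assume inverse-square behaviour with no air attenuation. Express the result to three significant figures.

1.46 half-value layers

At 8.10 m, distance alone gives (2.20/8.10)² = 0.07377, so 373 × 0.07377 = 27.52 μSv/h.
Further attenuation needed: 27.52/10.0 = 2.752.
n = log₂(2.752) = 1.460 half-value layers.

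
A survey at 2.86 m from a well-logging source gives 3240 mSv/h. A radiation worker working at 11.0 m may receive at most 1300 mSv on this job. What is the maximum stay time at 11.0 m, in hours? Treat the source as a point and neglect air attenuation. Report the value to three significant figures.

5.94 h

Applying the 1/r² law, rate at 11.0 m:
(2.86/11.0)² = 0.06760, so 3240 × 0.06760 = 219.0 mSv/h.
Stay time = 1300 mSv ÷ 219.0 mSv/h = 5.936 h.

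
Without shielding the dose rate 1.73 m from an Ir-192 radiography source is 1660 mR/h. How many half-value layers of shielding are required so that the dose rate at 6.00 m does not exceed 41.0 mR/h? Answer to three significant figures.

At 6.00 m, distance alone gives 1660 × (1.73/6.00)² = 1660 × 0.08314 = 138.0 mR/h.
Further attenuation needed: 138.0/41.0 = 3.366.
n = log₂(3.366) = 1.751 half-value layers.

1.75 half-value layers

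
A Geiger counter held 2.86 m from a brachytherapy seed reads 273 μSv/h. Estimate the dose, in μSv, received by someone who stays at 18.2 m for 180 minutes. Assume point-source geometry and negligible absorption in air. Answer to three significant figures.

By the inverse-square law, rate at 18.2 m:
273 × (2.86/18.2)² = 273 × 0.02469 = 6.740 μSv/h.
Dose = rate × time = 6.740 μSv/h × 3.000 h = 20.22 μSv.

20.2 μSv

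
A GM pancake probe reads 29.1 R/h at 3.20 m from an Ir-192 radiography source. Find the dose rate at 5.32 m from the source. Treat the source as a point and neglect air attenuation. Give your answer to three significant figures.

10.5 R/h

Applying the 1/r² law, the rate at 5.32 m is
29.1 × (3.20/5.32)² = 29.1 × 0.3618 = 10.53 R/h.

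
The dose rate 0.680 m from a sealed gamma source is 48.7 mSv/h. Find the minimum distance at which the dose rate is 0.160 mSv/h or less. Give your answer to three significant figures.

Intensity scales as (d₁/d₂)², so d₂ = d₁·√(I₁/I₂).
I₁/I₂ = 48.7/0.160 = 304.4, so d₂ = 0.680 × √304.4 = 11.86 m.

11.9 m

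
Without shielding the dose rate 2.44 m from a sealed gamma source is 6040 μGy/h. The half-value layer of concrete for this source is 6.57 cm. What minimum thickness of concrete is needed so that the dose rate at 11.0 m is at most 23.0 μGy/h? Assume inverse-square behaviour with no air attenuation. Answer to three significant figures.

24.3 cm

At 11.0 m, distance alone gives 6040 × (2.44/11.0)² = 6040 × 0.04920 = 297.2 μGy/h.
Further attenuation needed: 297.2/23.0 = 12.92.
n = log₂(12.92) = 3.692 half-value layers.
Thickness = 3.692 × 6.57 cm = 24.26 cm.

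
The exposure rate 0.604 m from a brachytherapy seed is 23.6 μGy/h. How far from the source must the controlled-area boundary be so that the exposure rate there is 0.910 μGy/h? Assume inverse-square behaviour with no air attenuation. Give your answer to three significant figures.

3.08 m

Applying the 1/r² law, d₂ = d₁·√(I₁/I₂).
I₁/I₂ = 23.6/0.910 = 25.93, so d₂ = 0.604 × √25.93 = 3.076 m.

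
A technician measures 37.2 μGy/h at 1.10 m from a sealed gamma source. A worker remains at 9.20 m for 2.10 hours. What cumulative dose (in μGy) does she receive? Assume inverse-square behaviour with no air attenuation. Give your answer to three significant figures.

Applying the 1/r² law, rate at 9.20 m:
37.2 × (1.10/9.20)² = 37.2 × 0.01430 = 0.5320 μGy/h.
Dose = rate × time = 0.5320 μGy/h × 2.100 h = 1.117 μGy.

1.12 μGy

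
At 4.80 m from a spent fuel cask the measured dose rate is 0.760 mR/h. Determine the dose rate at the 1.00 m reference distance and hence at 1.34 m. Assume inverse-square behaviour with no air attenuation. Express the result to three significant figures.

Since intensity falls as 1/r²,
At 1.00 m: (4.80/1.00)² = 23.04, so 0.760 × 23.04 = 17.51 mR/h
At 1.34 m: 17.51 × (1.00/1.34)² = 17.51 × 0.5569 = 9.751 mR/h.

17.5 mR/h; 9.75 mR/h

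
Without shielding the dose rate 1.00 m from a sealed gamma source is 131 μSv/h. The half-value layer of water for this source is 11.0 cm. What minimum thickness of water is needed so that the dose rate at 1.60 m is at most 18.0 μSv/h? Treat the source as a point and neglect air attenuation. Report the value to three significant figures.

At 1.60 m, distance alone gives (1.00/1.60)² = 0.3906, so 131 × 0.3906 = 51.17 μSv/h.
Further attenuation needed: 51.17/18.0 = 2.843.
n = log₂(2.843) = 1.507 half-value layers.
Thickness = 1.507 × 11.0 cm = 16.58 cm.

16.6 cm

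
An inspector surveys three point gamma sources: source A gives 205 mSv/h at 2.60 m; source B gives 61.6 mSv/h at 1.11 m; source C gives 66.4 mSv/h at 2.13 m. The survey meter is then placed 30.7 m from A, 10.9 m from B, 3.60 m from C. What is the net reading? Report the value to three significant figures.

Each source contributes Iᵢ·(dᵢ/rᵢ)²; contributions add.
A: 205 × (2.60/30.7)² = 1.470 mSv/h
B: 61.6 × (1.11/10.9)² = 0.6388 mSv/h
C: 66.4 × (2.13/3.60)² = 23.24 mSv/h
Total = 1.470 + 0.6388 + 23.24 = 25.35 mSv/h.

25.4 mSv/h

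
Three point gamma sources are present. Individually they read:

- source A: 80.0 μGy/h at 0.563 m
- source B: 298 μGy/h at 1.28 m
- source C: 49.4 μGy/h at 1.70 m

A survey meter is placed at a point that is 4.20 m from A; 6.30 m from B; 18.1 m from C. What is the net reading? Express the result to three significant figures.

Each source contributes Iᵢ·(dᵢ/rᵢ)²; contributions add.
A: 80.0 × (0.563/4.20)² = 1.438 μGy/h
B: 298 × (1.28/6.30)² = 12.30 μGy/h
C: 49.4 × (1.70/18.1)² = 0.4358 μGy/h
Total = 1.438 + 12.30 + 0.4358 = 14.17 μGy/h.

14.2 μGy/h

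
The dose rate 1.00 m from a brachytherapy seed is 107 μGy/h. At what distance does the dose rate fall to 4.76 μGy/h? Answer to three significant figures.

Using I₁d₁² = I₂d₂², d₂ = d₁·√(I₁/I₂).
I₁/I₂ = 107/4.76 = 22.48, so d₂ = 1.00 × √22.48 = 4.741 m.

4.74 m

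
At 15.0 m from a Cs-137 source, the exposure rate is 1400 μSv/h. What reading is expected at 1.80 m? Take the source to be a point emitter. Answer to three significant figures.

97200 μSv/h

By the inverse-square law, the rate at 1.80 m is
(15.0/1.80)² = 69.44, so 1400 × 69.44 = 97220 μSv/h.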